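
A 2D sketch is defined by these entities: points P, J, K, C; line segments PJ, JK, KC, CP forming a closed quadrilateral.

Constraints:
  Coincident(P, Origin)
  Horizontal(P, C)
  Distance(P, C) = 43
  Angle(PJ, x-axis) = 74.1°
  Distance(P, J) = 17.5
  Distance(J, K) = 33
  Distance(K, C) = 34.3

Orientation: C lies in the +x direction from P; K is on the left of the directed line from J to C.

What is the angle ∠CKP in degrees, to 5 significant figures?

61.464°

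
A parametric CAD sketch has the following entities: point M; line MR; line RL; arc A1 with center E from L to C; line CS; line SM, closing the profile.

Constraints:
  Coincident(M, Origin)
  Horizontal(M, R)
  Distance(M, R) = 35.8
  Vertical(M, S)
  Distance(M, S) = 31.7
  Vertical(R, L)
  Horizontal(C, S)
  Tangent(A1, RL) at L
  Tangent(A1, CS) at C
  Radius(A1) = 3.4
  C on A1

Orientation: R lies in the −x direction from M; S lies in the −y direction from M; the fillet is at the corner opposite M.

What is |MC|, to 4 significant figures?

45.33

M is at the origin; MR is horizontal with |MR| = 35.8 and R on the −x side, so R = (-35.80, 0.000). M and S share the same x with |MS| = 31.7 and S on the −y side, so S = (0.000, -31.70). The virtual corner opposite M is at (-35.80, -31.70). Tangency of A1 to RL means the radius EL is perpendicular to RL and the tangent condition forces EC to be normal to CS, with radius 3.4, so the center E sits 3.4 in from both sides at E = (-32.40, -28.30). That places the tangent points at L = (-35.80, -28.30) on RL and C = (-32.40, -31.70) on CS. Then |MC| = |C − M| = 45.33.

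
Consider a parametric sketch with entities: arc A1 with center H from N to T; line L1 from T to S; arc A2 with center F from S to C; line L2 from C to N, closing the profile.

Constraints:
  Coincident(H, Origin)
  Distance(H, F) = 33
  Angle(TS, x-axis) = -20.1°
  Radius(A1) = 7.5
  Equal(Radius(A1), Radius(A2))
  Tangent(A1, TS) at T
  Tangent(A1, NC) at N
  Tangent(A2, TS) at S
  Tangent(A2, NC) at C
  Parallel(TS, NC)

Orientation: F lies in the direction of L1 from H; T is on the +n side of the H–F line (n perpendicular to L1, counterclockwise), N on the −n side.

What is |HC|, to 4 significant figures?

33.84

Tangency of A1 to both parallel lines with radius 7.5 puts T and N at H ± 7.5·n: T = (2.577, 7.043), N = (-2.577, -7.043). Equal radii place S and C the same way about F: S = F + 7.5·n = (33.57, -4.298), C = F − 7.5·n = (28.41, -18.38). Then |HC| = |C − H| = 33.84.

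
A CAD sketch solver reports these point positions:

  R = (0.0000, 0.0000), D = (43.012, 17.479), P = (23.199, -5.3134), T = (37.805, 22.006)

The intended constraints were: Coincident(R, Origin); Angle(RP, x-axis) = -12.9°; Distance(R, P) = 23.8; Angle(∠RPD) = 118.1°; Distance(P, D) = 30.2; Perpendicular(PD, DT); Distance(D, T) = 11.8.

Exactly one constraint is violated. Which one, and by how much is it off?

Distance(D, T) = 11.8 — off by 4.90.

R = (0.00, 0.00) ✓; RP at -12.90° ✓; |RP| = 23.80 ✓; ∠RPD = 118.1° ✓; |PD| = 30.20 ✓; ∠(PD, DT) = 90.00° ✓; |DT| = 6.900 ✗.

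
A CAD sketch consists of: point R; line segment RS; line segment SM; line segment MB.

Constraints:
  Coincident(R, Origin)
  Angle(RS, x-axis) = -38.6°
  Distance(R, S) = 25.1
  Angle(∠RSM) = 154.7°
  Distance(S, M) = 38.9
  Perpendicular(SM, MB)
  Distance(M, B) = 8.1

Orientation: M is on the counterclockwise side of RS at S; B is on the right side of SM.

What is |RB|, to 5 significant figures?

64.406

R is at the origin; RS runs at -38.6° with length 25.1, so S = 25.1·(cos -38.6°, sin -38.6°) = (19.616, -15.659). ∠RSM = 154.7°, so SM runs at -38.6° + (180° − 154.7°) = -13.300° from the x-axis; with |SM| = 38.9, M = S + 38.9·(cos -13.300°, sin -13.300°) = (57.473, -24.608). SM is perpendicular to MB; with |MB| = 8.1 on the right of SM, B = M + 8.1·(-0.23005, -0.97318) = (55.609, -32.491). Then |RB| = |B − R| = 64.406.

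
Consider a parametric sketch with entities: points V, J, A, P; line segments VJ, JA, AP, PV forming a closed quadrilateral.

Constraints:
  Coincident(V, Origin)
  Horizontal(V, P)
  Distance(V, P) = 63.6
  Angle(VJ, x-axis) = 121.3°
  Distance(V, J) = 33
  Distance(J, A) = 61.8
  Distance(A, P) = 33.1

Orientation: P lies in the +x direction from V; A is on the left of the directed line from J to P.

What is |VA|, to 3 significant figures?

52.2

Checks: VJ at 121.3° ✓; |JA| = 61.80 ✓; |AP| = 33.10 ✓.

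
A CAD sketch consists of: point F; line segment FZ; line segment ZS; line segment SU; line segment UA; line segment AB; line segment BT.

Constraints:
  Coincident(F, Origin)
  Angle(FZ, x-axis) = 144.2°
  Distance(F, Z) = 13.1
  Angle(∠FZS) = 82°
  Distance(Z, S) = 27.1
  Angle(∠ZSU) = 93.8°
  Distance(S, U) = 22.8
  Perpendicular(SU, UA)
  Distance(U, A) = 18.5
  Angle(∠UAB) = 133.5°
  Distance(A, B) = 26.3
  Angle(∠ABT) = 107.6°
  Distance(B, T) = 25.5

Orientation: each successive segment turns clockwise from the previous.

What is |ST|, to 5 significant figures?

30.587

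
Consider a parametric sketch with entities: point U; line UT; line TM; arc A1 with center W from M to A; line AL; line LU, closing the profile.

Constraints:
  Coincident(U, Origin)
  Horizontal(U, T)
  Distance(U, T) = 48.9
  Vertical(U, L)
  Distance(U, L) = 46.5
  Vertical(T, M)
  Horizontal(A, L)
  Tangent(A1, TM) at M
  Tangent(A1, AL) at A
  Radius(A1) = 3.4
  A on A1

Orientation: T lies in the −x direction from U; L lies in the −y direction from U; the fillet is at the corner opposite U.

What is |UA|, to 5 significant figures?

65.058

U is at the origin; U and T share the same y with |UT| = 48.9 and T on the −x side, so T = (-48.900, 0.0000). U and L share the same x with |UL| = 46.5 and L on the −y side, so L = (0.0000, -46.500). The virtual corner opposite U is at (-48.900, -46.500). Since A1 is tangent to TM there, WM ⟂ TM and A1 meets AL tangentially, so WA is at right angles to AL, with radius 3.4, so the center W sits 3.4 in from both sides at W = (-45.500, -43.100). That places the tangent points at M = (-48.900, -43.100) on TM and A = (-45.500, -46.500) on AL. Then |UA| = |A − U| = 65.058.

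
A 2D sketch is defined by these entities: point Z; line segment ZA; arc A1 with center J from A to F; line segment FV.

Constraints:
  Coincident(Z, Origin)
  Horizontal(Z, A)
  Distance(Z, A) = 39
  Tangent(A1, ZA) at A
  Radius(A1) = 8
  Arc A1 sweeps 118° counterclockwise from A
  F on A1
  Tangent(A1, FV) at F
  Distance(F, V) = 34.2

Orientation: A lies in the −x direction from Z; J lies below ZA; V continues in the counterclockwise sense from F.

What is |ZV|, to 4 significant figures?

51.58

On A1, A sits at bearing 90° from J; a 118° counterclockwise sweep puts F at bearing 208°, so F = J + 8.0·(cos 208°, sin 208°) = (-46.06, -11.76). Tangency of A1 to FV means the radius JF is perpendicular to FV, so FV runs along (−sin 208°, cos 208°); with |FV| = 34.2, V = (-30.01, -41.95). Then |ZV| = |V − Z| = 51.58.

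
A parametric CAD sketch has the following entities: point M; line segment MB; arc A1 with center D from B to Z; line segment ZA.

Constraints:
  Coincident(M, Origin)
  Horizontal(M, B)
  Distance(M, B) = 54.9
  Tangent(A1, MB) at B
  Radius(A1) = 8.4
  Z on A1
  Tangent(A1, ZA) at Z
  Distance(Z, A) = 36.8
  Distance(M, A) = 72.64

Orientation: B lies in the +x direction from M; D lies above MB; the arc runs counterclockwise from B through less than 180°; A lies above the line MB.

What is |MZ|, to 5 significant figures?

63.933

M is at the origin; MB is horizontal with |MB| = 54.9 and B on the +x side, so B = (54.900, 0.0000). Tangency of A1 to MB means the radius DB is perpendicular to MB, so D = B + (0, 8.4) = (54.900, 8.4000). Since DZ ⟂ ZA (tangency), |DA| = √(8.4² + 36.8²) = 37.747 regardless of where Z sits on A1. So A lies on both circle(M, 72.64) and circle(D, 37.747); the above-MB intersection is A = (56.115, 46.127). Z is the foot of the tangent from A: Z = (63.145, 10.005).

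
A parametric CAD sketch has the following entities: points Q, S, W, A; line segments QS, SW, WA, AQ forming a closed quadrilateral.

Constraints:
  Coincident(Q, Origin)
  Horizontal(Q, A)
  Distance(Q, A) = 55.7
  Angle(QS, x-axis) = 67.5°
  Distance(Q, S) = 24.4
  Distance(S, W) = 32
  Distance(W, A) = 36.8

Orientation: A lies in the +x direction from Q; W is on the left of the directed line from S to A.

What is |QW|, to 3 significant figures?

51.6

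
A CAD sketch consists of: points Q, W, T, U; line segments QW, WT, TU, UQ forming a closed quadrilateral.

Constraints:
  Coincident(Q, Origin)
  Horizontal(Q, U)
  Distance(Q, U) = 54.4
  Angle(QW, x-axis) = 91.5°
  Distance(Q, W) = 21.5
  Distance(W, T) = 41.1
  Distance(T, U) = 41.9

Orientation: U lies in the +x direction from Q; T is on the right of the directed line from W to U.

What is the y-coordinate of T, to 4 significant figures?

-16.22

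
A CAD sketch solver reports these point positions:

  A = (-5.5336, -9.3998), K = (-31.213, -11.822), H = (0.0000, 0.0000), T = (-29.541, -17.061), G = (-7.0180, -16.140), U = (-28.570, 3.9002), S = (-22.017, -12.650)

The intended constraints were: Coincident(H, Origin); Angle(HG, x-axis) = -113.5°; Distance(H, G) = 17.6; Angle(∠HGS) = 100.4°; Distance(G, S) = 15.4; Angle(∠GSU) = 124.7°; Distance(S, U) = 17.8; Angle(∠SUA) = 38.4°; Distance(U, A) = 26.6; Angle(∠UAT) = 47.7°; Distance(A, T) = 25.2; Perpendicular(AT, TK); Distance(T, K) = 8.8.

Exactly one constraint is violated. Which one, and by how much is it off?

Distance(T, K) = 8.8 — off by 3.30.

H = (0.00, 0.00) ✓; HG at -113.5° ✓; |HG| = 17.60 ✓; ∠HGS = 100.4° ✓; |GS| = 15.40 ✓; ∠GSU = 124.7° ✓; |SU| = 17.80 ✓; ∠SUA = 38.40° ✓; |UA| = 26.60 ✓; ∠UAT = 47.70° ✓; |AT| = 25.20 ✓; ∠(AT, TK) = 90.00° ✓; |TK| = 5.499 ✗.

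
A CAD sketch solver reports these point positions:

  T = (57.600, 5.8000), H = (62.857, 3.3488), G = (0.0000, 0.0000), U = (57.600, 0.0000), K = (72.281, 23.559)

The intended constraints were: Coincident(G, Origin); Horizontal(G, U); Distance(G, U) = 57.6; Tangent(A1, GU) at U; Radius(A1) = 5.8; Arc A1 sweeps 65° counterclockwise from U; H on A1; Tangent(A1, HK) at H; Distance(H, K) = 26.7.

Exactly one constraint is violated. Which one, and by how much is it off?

Distance(H, K) = 26.7 — off by 4.40.

G = (0.00, 0.00) ✓; G.y = 0.00, U.y = 0.00 ✓; |GU| = 57.60 ✓; ∠(TU, UG) = 90.00° ✓; |TU| = 5.800 ✓; bearing(T→H) − bearing(T→U) = 65.00° ✓; |TH| = 5.800 ✓; ∠(TH, HK) = 90.00° ✓; |HK| = 22.30 ✗.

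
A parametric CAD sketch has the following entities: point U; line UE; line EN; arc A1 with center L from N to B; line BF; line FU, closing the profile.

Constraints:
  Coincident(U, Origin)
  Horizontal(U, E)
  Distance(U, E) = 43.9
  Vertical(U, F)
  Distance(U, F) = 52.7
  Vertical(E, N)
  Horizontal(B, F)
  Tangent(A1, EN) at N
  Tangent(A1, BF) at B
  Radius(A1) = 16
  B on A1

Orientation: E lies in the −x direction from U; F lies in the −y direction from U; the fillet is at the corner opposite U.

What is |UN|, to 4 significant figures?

57.22

U is at the origin; UE is horizontal with |UE| = 43.9 and E on the −x side, so E = (-43.90, 0.000). UF is vertical with |UF| = 52.7 and F on the −y side, so F = (0.000, -52.70). The virtual corner opposite U is at (-43.90, -52.70). Tangency of A1 to EN means the radius LN is perpendicular to EN and tangency of A1 to BF means the radius LB is perpendicular to BF, with radius 16.0, so the center L sits 16.0 in from both sides at L = (-27.90, -36.70). That places the tangent points at N = (-43.90, -36.70) on EN and B = (-27.90, -52.70) on BF. Then |UN| = |N − U| = 57.22.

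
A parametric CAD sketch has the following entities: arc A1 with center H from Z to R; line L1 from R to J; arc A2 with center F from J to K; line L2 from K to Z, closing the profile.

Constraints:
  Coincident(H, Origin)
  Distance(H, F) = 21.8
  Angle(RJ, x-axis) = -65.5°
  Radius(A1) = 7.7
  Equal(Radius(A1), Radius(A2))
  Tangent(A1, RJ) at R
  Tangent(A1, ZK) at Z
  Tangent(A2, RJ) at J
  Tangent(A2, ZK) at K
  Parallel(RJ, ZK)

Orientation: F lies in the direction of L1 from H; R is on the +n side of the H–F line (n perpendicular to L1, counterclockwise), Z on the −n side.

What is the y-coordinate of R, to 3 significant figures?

3.19

H is at the origin and F lies 21.8 along u from H, so F = 21.8·u = (9.04, -19.8). Tangency of A1 to both parallel lines with radius 7.7 puts R and Z at H ± 7.7·n: R = (7.01, 3.19), Z = (-7.01, -3.19). So R.y = 3.19.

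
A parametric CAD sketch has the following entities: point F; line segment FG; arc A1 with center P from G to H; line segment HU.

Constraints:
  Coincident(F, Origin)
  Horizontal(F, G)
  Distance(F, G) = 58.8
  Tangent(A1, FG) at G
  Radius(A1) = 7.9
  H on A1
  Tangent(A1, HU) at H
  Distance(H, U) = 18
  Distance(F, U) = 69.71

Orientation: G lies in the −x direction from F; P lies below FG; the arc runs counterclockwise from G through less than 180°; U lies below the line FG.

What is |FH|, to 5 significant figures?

67.228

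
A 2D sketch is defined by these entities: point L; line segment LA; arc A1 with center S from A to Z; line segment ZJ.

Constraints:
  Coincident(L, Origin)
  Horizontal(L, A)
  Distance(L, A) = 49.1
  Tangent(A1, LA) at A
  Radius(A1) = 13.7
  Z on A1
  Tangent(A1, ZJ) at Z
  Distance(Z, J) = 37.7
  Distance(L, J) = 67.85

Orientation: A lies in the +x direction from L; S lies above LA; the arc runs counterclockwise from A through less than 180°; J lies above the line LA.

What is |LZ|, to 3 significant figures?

64.3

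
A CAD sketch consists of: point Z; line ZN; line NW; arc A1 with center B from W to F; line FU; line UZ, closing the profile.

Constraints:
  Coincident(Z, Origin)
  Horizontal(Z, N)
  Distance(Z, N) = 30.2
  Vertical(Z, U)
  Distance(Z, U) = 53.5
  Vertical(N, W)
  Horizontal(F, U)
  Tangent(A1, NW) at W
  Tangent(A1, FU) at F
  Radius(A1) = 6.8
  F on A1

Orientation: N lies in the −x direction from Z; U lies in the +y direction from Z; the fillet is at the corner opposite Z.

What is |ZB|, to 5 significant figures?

52.235

Z is at the origin; Z and N share the same y with |ZN| = 30.2 and N on the −x side, so N = (-30.200, 0.0000). Z and U share the same x with |ZU| = 53.5 and U on the +y side, so U = (0.0000, 53.500). The virtual corner opposite Z is at (-30.200, 53.500). Tangency of A1 to NW means the radius BW is perpendicular to NW and A1 meets FU tangentially, so BF is at right angles to FU, with radius 6.8, so the center B sits 6.8 in from both sides at B = (-23.400, 46.700). Then |ZB| = |B − Z| = 52.235.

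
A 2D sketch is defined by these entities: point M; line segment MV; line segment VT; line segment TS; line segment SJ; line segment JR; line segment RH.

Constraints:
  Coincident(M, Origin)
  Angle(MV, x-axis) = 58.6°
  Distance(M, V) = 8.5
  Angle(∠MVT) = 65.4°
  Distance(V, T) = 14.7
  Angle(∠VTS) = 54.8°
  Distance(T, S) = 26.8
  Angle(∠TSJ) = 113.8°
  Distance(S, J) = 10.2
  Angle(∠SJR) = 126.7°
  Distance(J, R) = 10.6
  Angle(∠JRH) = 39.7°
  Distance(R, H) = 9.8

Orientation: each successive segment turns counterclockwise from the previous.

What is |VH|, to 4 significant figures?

15.79

M is at the origin; MV runs at 58.6° with length 8.5, so V = (4.429, 7.255). ∠MVT = 65.4° gives VT at 173.2° from the x-axis; with |VT| = 14.7, T = (-10.17, 8.996). ∠VTS = 54.8° gives TS at -61.60° from the x-axis; with |TS| = 26.8, S = (2.579, -14.58). ∠TSJ = 113.8° gives SJ at 4.600° from the x-axis; with |SJ| = 10.2, J = (12.75, -13.76). ∠SJR = 126.7° gives JR at 57.90° from the x-axis; with |JR| = 10.6, R = (18.38, -4.781). ∠JRH = 39.7° gives RH at -161.8° from the x-axis; with |RH| = 9.8, H = (9.069, -7.842). Then |VH| = |H − V| = 15.79.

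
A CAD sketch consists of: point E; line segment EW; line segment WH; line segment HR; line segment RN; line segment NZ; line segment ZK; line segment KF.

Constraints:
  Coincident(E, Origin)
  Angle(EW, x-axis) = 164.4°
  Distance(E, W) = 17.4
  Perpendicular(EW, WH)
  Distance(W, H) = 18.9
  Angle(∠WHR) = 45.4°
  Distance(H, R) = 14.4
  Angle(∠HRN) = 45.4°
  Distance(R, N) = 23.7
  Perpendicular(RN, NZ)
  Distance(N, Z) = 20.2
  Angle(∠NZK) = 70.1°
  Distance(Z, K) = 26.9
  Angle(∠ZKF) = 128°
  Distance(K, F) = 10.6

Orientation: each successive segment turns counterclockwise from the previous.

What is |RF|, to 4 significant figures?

4.982

∠NZK = 70.1° gives ZK at 3.500° from the x-axis; with |ZK| = 26.9, K = (-10.84, -17.59). ∠ZKF = 128.0° gives KF at 55.50° from the x-axis; with |KF| = 10.6, F = (-4.832, -8.852). Then |RF| = |F − R| = 4.982.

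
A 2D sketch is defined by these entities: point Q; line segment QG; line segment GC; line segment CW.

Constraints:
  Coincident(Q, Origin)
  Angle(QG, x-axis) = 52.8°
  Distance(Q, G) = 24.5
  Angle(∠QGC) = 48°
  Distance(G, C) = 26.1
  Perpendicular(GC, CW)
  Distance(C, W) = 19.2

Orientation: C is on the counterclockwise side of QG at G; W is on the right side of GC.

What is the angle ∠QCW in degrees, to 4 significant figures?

151.9°

Q is at the origin; QG runs at 52.8° with length 24.5, so G = 24.5·(cos 52.8°, sin 52.8°) = (14.81, 19.51). ∠QGC = 48.0°, so GC runs at 52.8° + (180° − 48.0°) = 184.8° from the x-axis; with |GC| = 26.1, C = G + 26.1·(cos 184.8°, sin 184.8°) = (-11.20, 17.33). The perpendicularity gives CW at right angles to GC; with |CW| = 19.2 on the right of GC, W = C + 19.2·(-0.08368, 0.9965) = (-12.80, 36.46). Then cos ∠QCW = CQ·CW / (|CQ||CW|), giving 151.9°.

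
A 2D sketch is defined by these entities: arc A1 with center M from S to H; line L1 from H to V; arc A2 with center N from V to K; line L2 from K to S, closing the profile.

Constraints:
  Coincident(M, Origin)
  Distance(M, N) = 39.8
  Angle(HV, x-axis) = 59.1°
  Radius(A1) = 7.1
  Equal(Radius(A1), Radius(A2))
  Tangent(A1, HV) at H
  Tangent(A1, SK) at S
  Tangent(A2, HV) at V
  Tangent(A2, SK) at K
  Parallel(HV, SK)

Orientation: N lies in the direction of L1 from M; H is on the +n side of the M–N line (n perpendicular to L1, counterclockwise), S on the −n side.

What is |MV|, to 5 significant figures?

40.428

The slot axis is L1's direction at 59.1°, so u = (cos 59.1°, sin 59.1°) = (0.51354, 0.85806) and n = (−sin 59.1°, cos 59.1°) = (-0.85806, 0.51354). M is at the origin and N lies 39.8 along u from M, so N = 39.8·u = (20.439, 34.151). Tangency of A1 to both parallel lines with radius 7.1 puts H and S at M ± 7.1·n: H = (-6.0923, 3.6461), S = (6.0923, -3.6461). Equal radii place V and K the same way about N: V = N + 7.1·n = (14.347, 37.797), K = N − 7.1·n = (26.531, 30.505). Then |MV| = |V − M| = 40.428.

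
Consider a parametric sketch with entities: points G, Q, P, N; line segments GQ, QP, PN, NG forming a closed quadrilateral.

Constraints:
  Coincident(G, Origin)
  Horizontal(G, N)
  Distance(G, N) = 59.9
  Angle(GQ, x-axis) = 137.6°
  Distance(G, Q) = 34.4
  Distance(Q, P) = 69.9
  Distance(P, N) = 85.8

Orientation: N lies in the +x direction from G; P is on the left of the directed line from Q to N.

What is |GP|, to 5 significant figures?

78.759

G is at the origin; G and N share the same y with |GN| = 59.9 and N in +x, so N = (59.9, 0). GQ runs at 137.6° with |GQ| = 34.4, so Q = (-25.403, 23.196). P is determined by |QP| = 69.9 and |PN| = 85.8 together: it lies at the intersection of circle(Q, 69.9) and circle(N, 85.8). With |QN| = 88.400, the foot of the radical line on QN is 30.198 from Q and the perpendicular offset is √(69.9² − 30.198²) = 63.040. Taking the left-of-QN solution: P = (20.278, 76.104).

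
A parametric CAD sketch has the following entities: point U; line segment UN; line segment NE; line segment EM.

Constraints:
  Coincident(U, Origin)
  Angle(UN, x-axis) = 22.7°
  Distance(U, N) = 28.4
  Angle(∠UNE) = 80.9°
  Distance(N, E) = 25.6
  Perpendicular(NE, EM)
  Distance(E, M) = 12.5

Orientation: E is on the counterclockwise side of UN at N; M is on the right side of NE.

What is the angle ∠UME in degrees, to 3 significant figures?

27.5°

U is at the origin; UN runs at 22.7° with length 28.4, so N = 28.4·(cos 22.7°, sin 22.7°) = (26.2, 11.0). ∠UNE = 80.9°, so NE runs at 22.7° + (180° − 80.9°) = 122° from the x-axis; with |NE| = 25.6, E = N + 25.6·(cos 122°, sin 122°) = (12.7, 32.7). The perpendicularity gives EM at right angles to NE; with |EM| = 12.5 on the right of NE, M = E + 12.5·(0.850, 0.527) = (23.3, 39.3). Then cos ∠UME = MU·ME / (|MU||ME|), giving 27.5°.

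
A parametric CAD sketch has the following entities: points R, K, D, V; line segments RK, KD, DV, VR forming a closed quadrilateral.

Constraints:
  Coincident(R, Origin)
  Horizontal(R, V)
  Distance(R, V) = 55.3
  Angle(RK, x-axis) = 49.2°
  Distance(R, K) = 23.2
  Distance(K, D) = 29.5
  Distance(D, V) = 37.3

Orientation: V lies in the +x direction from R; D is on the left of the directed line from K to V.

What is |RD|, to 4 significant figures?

52.22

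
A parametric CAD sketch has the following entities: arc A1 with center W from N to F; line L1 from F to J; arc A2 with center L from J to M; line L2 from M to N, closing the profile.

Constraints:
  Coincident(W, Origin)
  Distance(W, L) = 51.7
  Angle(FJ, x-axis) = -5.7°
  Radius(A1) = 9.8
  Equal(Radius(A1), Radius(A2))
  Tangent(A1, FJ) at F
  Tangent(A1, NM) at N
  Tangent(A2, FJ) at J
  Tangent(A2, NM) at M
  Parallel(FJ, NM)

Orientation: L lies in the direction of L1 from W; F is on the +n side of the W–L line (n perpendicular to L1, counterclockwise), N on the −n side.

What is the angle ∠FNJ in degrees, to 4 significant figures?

69.24°

Tangency of A1 to both parallel lines with radius 9.8 puts F and N at W ± 9.8·n: F = (0.9733, 9.752), N = (-0.9733, -9.752). Equal radii place J and M the same way about L: J = L + 9.8·n = (52.42, 4.617), M = L − 9.8·n = (50.47, -14.89). Then cos ∠FNJ = NF·NJ / (|NF||NJ|), giving 69.24°.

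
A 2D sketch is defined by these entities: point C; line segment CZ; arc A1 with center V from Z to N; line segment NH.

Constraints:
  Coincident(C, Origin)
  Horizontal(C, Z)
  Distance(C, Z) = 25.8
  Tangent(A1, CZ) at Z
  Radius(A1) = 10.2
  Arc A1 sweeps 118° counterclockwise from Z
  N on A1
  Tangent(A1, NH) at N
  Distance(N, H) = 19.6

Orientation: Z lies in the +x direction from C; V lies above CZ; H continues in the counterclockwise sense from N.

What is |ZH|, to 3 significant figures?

32.3

On A1, Z sits at bearing -90° from V; a 118° counterclockwise sweep puts N at bearing 28°, so N = V + 10.2·(cos 28°, sin 28°) = (34.8, 15.0). The tangent condition forces VN to be normal to NH, so NH runs along (−sin 28°, cos 28°); with |NH| = 19.6, H = (25.6, 32.3). Then |ZH| = |H − Z| = 32.3.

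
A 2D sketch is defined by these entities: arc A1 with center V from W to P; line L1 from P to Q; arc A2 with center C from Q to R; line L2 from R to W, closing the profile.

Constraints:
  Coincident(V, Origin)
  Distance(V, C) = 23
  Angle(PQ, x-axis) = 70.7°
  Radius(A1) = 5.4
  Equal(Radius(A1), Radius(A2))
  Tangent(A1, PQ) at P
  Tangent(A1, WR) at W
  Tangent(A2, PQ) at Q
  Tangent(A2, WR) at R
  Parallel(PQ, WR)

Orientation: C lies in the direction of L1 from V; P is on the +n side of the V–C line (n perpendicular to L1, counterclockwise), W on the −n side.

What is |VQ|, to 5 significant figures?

23.625

The slot axis is L1's direction at 70.7°, so u = (cos 70.7°, sin 70.7°) = (0.33051, 0.94380) and n = (−sin 70.7°, cos 70.7°) = (-0.94380, 0.33051). V is at the origin and C lies 23.0 along u from V, so C = 23.0·u = (7.6018, 21.707). Tangency of A1 to both parallel lines with radius 5.4 puts P and W at V ± 5.4·n: P = (-5.0965, 1.7848), W = (5.0965, -1.7848). Equal radii place Q and R the same way about C: Q = C + 5.4·n = (2.5053, 23.492), R = C − 5.4·n = (12.698, 19.923). Then |VQ| = |Q − V| = 23.625.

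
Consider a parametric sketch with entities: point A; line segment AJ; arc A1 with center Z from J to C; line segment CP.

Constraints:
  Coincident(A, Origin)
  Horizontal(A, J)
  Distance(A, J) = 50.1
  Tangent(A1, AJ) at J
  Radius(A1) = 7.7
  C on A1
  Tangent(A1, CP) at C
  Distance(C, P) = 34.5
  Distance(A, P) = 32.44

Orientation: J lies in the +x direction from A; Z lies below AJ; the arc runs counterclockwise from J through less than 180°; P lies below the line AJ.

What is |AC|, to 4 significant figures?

44.87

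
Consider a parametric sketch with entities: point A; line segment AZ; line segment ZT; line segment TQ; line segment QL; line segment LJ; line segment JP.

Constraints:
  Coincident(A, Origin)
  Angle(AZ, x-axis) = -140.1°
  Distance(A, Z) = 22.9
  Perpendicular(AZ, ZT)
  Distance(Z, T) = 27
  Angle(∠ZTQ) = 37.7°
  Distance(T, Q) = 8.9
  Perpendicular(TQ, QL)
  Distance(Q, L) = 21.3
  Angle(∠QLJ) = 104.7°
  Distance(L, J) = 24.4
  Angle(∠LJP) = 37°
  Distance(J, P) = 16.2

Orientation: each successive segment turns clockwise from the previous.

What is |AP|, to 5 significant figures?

43.252

∠QLJ = 104.7° gives LJ at -177.70° from the x-axis; with |LJ| = 24.4, J = (-55.149, -17.669). ∠LJP = 37.0° gives JP at 39.300° from the x-axis; with |JP| = 16.2, P = (-42.613, -7.4084). Then |AP| = |P − A| = 43.252.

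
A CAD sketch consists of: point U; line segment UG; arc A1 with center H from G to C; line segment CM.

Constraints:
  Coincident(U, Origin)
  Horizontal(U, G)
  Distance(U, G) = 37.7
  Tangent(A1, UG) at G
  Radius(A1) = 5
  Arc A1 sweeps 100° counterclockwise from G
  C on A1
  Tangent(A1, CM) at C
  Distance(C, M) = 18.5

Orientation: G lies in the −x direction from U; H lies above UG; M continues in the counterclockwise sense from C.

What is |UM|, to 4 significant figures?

43.31

U is at the origin; UG is horizontal with |UG| = 37.7 and G on the −x side, so G = (-37.70, 0.000). Since A1 is tangent to UG there, HG ⟂ UG, so H = G + (0, 5) = (-37.70, 5.000). On A1, G sits at bearing -90° from H; a 100° counterclockwise sweep puts C at bearing 10°, so C = H + 5.0·(cos 10°, sin 10°) = (-32.78, 5.868). Tangency of A1 to CM means the radius HC is perpendicular to CM, so CM runs along (−sin 10°, cos 10°); with |CM| = 18.5, M = (-35.99, 24.09). Then |UM| = |M − U| = 43.31.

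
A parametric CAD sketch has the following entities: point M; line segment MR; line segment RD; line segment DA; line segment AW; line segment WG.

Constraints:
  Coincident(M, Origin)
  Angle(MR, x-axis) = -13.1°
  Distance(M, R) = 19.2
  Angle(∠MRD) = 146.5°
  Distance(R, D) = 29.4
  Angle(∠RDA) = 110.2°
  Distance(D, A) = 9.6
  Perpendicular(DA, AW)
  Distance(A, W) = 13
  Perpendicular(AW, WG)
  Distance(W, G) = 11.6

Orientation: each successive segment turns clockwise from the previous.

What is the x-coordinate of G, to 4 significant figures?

28.15

DA is perpendicular to AW, so AW runs at 153.6°; with |AW| = 13.0, W = (22.99, -28.53). AW is perpendicular to WG, so WG runs at 63.60°; with |WG| = 11.6, G = (28.15, -18.14). So G.x = 28.15.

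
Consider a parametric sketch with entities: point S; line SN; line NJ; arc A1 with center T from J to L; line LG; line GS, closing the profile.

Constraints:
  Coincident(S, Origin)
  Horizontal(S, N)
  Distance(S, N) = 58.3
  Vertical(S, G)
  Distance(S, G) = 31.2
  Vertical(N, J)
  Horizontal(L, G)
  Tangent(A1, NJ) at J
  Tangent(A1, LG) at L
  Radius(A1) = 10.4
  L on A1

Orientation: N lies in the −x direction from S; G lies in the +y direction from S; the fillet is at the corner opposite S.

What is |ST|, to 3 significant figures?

52.2

S is at the origin; SN is horizontal with |SN| = 58.3 and N on the −x side, so N = (-58.3, 0.00). SG is vertical with |SG| = 31.2 and G on the +y side, so G = (0.00, 31.2). The virtual corner opposite S is at (-58.3, 31.2). Since A1 is tangent to NJ there, TJ ⟂ NJ and the tangent condition forces TL to be normal to LG, with radius 10.4, so the center T sits 10.4 in from both sides at T = (-47.9, 20.8). Then |ST| = |T − S| = 52.2.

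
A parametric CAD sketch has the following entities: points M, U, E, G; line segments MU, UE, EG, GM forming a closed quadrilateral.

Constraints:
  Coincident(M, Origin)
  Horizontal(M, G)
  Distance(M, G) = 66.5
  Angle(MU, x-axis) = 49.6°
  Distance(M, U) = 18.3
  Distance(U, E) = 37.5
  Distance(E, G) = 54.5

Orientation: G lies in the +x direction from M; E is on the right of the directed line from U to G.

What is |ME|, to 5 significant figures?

28.855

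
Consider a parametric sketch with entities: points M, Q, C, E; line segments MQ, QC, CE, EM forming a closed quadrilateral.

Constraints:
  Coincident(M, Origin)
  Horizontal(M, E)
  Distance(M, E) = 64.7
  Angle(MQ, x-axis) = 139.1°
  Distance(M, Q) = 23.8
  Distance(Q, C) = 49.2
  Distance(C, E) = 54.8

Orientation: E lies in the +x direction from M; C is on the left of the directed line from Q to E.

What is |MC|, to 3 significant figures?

46.1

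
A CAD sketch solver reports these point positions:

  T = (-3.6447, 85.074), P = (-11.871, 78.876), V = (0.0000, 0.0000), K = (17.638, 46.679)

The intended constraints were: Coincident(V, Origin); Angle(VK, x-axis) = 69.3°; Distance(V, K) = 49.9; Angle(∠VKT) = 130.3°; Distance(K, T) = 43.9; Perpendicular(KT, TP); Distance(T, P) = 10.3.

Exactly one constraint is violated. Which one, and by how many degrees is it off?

Perpendicular(KT, TP) — off by 8.00°.

V = (0.00, 0.00) ✓; VK at 69.30° ✓; |VK| = 49.90 ✓; ∠VKT = 130.3° ✓; |KT| = 43.90 ✓; ∠(KT, TP) = 98.00° ✗; |TP| = 10.30 ✓.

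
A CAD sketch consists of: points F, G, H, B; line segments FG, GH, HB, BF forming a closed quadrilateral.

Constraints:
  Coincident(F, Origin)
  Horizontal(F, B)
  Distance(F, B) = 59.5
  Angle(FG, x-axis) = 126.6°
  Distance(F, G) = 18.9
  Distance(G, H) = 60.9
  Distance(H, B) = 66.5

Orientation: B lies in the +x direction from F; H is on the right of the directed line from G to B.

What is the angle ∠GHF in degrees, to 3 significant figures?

7.68°

Checks: F.y = 0.00, B.y = 0.00 ✓; |GH| = 60.90 ✓; |HB| = 66.50 ✓.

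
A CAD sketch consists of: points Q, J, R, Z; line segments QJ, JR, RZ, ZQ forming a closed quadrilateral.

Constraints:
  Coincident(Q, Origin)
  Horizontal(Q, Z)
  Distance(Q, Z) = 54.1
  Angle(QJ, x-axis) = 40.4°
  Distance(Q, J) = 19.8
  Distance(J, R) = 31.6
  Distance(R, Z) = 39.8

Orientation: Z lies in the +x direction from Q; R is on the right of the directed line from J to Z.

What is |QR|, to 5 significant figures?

26.460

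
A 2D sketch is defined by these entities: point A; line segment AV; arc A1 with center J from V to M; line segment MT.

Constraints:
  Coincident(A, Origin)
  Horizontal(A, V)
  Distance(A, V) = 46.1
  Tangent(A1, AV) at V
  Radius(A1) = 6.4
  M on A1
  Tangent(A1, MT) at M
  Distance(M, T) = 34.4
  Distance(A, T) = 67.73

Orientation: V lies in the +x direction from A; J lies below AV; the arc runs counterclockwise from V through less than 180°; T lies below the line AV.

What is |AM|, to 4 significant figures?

41.26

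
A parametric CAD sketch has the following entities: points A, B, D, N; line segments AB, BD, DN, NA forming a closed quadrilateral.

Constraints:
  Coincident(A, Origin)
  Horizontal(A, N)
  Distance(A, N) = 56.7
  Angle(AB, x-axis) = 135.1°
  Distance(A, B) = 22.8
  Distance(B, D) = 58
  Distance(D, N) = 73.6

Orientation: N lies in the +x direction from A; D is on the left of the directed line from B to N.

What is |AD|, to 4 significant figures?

65.38

Checks: |AN| = 56.70 ✓; |AB| = 22.80 ✓; |BD| = 58.00 ✓; |DN| = 73.60 ✓.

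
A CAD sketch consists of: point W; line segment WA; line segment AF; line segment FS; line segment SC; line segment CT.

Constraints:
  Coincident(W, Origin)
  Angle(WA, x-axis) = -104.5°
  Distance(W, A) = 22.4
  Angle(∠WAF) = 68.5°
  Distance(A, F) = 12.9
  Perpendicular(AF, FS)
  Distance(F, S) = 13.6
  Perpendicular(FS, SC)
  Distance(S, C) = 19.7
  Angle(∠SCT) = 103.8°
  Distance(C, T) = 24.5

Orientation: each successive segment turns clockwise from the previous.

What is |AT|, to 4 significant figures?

16.24

W is at the origin; WA runs at -104.5° with length 22.4, so A = (-5.609, -21.69). ∠WAF = 68.5° gives AF at 144.0° from the x-axis; with |AF| = 12.9, F = (-16.04, -14.10). AF ⟂ FS, so FS runs at 54.00°; with |FS| = 13.6, S = (-8.051, -3.101). The perpendicularity gives SC at right angles to FS, so SC runs at -36.00°; with |SC| = 19.7, C = (7.887, -14.68). ∠SCT = 103.8° gives CT at -112.2° from the x-axis; with |CT| = 24.5, T = (-1.370, -37.36). Then |AT| = |T − A| = 16.24.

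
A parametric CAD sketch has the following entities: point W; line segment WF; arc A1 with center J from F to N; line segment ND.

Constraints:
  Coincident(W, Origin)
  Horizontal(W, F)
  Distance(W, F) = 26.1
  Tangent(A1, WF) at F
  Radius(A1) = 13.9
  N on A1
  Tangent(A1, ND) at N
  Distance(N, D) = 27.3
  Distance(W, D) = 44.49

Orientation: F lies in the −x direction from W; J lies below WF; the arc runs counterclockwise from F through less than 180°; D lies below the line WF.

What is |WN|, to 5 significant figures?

42.795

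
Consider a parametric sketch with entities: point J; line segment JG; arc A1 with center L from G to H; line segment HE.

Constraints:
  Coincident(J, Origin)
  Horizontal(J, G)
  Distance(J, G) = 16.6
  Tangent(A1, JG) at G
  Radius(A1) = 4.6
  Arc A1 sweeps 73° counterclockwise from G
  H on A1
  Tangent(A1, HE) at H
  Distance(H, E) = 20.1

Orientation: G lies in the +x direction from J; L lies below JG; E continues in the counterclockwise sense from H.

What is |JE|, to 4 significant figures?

23.35

On A1, G sits at bearing 90° from L; a 73° counterclockwise sweep puts H at bearing 163°, so H = L + 4.6·(cos 163°, sin 163°) = (12.20, -3.255). A1 meets HE tangentially, so LH is at right angles to HE, so HE runs along (−sin 163°, cos 163°); with |HE| = 20.1, E = (6.324, -22.48). Then |JE| = |E − J| = 23.35.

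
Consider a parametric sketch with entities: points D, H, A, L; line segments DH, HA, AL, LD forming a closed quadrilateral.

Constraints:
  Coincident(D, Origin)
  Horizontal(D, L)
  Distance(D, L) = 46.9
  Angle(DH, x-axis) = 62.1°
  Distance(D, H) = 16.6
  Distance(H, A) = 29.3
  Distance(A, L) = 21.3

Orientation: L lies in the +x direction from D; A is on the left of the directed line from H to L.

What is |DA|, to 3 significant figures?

41.3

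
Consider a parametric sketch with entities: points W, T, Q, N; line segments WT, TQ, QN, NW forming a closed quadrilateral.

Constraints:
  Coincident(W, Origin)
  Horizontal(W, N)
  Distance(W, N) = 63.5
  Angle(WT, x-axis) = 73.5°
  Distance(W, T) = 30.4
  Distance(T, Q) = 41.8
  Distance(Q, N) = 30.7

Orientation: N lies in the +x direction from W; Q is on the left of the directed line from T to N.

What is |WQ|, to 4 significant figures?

57.55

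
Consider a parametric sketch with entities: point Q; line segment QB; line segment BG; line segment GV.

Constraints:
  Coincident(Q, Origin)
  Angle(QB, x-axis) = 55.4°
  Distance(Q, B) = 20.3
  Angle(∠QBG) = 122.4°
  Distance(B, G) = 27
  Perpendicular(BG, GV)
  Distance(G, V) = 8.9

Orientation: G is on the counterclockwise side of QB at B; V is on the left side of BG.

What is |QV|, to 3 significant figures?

38.8

Q is at the origin; QB runs at 55.4° with length 20.3, so B = 20.3·(cos 55.4°, sin 55.4°) = (11.5, 16.7). ∠QBG = 122.4°, so BG runs at 55.4° + (180° − 122.4°) = 113° from the x-axis; with |BG| = 27.0, G = B + 27.0·(cos 113°, sin 113°) = (0.977, 41.6). The perpendicularity gives GV at right angles to BG; with |GV| = 8.9 on the left of BG, V = G + 8.9·(-0.921, -0.391) = (-7.22, 38.1). Then |QV| = |V − Q| = 38.8.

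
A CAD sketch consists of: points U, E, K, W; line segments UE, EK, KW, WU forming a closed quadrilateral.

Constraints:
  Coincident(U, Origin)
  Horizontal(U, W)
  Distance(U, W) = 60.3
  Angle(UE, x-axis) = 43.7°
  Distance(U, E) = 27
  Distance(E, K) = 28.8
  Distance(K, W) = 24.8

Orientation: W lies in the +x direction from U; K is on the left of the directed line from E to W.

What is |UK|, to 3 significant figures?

52.8

U is at the origin; UW is horizontal with |UW| = 60.3 and W in +x, so W = (60.3, 0). UE runs at 43.7° with |UE| = 27.0, so E = (19.5, 18.7). K is determined by |EK| = 28.8 and |KW| = 24.8 together: it lies at the intersection of circle(E, 28.8) and circle(W, 24.8). With |EW| = 44.8, the foot of the radical line on EW is 24.8 from E and the perpendicular offset is √(28.8² − 24.8²) = 14.6. Taking the left-of-EW solution: K = (48.2, 21.6).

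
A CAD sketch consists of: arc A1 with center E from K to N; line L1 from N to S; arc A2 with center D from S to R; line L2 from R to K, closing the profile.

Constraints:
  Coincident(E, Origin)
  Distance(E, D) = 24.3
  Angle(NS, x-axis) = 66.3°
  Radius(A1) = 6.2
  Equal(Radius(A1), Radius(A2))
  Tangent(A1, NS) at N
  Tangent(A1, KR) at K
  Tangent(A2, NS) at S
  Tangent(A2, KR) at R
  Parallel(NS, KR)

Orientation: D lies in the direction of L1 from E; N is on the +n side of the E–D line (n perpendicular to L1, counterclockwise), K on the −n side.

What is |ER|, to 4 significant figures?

25.08

Tangency of A1 to both parallel lines with radius 6.2 puts N and K at E ± 6.2·n: N = (-5.677, 2.492), K = (5.677, -2.492). Equal radii place S and R the same way about D: S = D + 6.2·n = (4.090, 24.74), R = D − 6.2·n = (15.44, 19.76). Then |ER| = |R − E| = 25.08.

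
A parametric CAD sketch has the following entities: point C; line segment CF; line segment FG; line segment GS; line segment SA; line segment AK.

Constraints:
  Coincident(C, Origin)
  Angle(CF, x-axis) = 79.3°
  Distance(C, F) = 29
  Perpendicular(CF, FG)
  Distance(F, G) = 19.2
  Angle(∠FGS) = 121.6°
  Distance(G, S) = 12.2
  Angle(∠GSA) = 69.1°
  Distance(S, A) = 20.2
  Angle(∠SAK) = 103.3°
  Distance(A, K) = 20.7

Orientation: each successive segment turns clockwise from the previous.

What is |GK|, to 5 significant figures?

22.389

C is at the origin; CF runs at 79.3° with length 29.0, so F = (5.3843, 28.496). CF ⟂ FG, so FG runs at -10.700°; with |FG| = 19.2, G = (24.250, 24.931). ∠FGS = 121.6° gives GS at -69.100° from the x-axis; with |GS| = 12.2, S = (28.603, 13.534). ∠GSA = 69.1° gives SA at -180.00° from the x-axis; with |SA| = 20.2, A = (8.4027, 13.534). ∠SAK = 103.3° gives AK at 103.30° from the x-axis; with |AK| = 20.7, K = (3.6407, 33.678). Then |GK| = |K − G| = 22.389.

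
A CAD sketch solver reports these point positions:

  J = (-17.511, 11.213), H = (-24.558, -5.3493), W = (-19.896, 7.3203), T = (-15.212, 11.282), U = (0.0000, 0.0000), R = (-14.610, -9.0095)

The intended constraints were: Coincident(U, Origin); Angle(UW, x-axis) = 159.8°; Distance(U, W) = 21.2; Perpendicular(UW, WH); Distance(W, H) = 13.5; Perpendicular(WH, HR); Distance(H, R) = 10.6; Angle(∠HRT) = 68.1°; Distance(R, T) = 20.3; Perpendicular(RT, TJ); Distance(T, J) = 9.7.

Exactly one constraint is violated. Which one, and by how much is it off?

Distance(T, J) = 9.7 — off by 7.40.

U = (0.00, 0.00) ✓; UW at 159.8° ✓; |UW| = 21.20 ✓; ∠(UW, WH) = 90.00° ✓; |WH| = 13.50 ✓; ∠(WH, HR) = 90.00° ✓; |HR| = 10.60 ✓; ∠HRT = 68.10° ✓; |RT| = 20.30 ✓; ∠(RT, TJ) = 90.02° ✓; |TJ| = 2.300 ✗.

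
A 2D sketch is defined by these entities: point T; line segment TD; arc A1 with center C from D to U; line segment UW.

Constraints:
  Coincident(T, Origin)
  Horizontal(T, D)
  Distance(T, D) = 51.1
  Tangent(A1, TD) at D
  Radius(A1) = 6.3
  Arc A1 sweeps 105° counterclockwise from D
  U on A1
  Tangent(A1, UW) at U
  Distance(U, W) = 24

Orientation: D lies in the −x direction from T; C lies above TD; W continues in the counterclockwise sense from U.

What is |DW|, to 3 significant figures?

31.1

T is at the origin; TD is horizontal with |TD| = 51.1 and D on the −x side, so D = (-51.1, 0.00). The tangent condition forces CD to be normal to TD, so C = D + (0, 6.3) = (-51.1, 6.30). On A1, D sits at bearing -90° from C; a 105° counterclockwise sweep puts U at bearing 15°, so U = C + 6.3·(cos 15°, sin 15°) = (-45.0, 7.93). A1 meets UW tangentially, so CU is at right angles to UW, so UW runs along (−sin 15°, cos 15°); with |UW| = 24.0, W = (-51.2, 31.1). Then |DW| = |W − D| = 31.1.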